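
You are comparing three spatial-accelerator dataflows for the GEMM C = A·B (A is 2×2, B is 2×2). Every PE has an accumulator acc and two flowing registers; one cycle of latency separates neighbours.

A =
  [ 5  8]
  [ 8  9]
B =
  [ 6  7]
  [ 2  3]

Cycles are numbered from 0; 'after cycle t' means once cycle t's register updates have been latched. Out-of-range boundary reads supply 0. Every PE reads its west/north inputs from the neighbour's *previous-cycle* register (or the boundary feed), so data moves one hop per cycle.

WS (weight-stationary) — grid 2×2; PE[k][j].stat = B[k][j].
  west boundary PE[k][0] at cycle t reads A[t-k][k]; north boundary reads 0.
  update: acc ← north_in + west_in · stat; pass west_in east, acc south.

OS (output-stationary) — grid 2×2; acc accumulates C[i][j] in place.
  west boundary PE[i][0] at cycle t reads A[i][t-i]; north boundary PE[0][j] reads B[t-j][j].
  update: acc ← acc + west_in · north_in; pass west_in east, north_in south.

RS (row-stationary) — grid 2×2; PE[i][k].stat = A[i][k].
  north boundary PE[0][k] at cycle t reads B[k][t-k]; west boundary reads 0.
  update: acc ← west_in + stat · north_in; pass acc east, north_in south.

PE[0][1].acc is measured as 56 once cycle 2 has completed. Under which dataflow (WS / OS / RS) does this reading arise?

dataflow = WS

— WS: 2×2; PE[0][1] trace:
  c0 r0c1: 0 / 0 / 0
  c1 r0c1: 35 / 5 / 35
  c2 r0c1: 56 / 8 / 56
— OS: 2×2; PE[0][1] trace:
  c0 r0c1: 0 / 0 / 0
  c1 r0c1: 35 / 5 / 7
  c2 r0c1: 59 / 8 / 3
— RS: 2×2; PE[0][1] trace:
  c0 r0c1: 0 / 0 / 0
  c1 r0c1: 46 / 46 / 2
  c2 r0c1: 59 / 59 / 3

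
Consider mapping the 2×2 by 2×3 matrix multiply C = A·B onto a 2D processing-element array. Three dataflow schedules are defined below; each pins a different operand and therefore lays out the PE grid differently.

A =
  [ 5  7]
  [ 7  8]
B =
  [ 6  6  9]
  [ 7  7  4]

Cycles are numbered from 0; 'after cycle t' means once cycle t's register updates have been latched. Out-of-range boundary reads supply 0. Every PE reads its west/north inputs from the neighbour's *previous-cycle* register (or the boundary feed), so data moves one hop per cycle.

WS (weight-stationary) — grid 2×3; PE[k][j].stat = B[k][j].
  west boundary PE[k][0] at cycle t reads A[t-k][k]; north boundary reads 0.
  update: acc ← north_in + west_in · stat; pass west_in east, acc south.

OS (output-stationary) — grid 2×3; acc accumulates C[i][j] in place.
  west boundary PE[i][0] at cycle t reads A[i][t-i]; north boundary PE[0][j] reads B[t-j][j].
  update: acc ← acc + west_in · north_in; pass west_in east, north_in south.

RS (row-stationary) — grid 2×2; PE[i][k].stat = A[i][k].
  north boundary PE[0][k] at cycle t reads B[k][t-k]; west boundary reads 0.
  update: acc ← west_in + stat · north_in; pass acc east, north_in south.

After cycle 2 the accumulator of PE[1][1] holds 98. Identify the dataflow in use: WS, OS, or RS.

dataflow = RS

Under WS (2×3), PE[1][1]:
  @0  [1,1]  acc 0  |  →0  ↓0
  @1  [1,1]  acc 0  |  →0  ↓0
  @2  [1,1]  acc 79  |  →7  ↓79
Under OS (2×3), PE[1][1]:
  @0  [1,1]  acc 0  |  →0  ↓0
  @1  [1,1]  acc 0  |  →0  ↓0
  @2  [1,1]  acc 42  |  →7  ↓6
Under RS (2×2), PE[1][1]:
  @0  [1,1]  acc 0  |  →0  ↓0
  @1  [1,1]  acc 0  |  →0  ↓0
  @2  [1,1]  acc 98  |  →98  ↓7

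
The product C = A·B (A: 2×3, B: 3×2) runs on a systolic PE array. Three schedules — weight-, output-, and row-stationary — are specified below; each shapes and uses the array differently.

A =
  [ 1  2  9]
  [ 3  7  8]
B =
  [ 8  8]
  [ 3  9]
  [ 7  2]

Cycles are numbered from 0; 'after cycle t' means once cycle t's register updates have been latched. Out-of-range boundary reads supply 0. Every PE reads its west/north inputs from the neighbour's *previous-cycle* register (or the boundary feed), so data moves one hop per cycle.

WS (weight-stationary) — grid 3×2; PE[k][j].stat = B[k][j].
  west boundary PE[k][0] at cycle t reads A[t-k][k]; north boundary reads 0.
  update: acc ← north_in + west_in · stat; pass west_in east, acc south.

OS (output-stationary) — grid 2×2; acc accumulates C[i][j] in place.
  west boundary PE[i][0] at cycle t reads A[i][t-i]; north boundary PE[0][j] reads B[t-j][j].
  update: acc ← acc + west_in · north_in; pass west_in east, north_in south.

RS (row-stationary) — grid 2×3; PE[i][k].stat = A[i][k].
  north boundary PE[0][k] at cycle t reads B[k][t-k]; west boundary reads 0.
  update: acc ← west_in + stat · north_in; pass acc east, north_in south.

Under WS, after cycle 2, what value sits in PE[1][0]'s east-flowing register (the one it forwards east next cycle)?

WS on a 3×2 grid — tracing PE[1][0] and its feeders:
  after 0 — PE[0][0] acc=8, pass-E 1, pass-S 8
  after 0 — PE[1][0] acc=0, pass-E 0, pass-S 0
  after 1 — PE[0][0] acc=24, pass-E 3, pass-S 24
  after 1 — PE[1][0] acc=14, pass-E 2, pass-S 14
  after 2 — PE[0][0] acc=0, pass-E 0, pass-S 0
  after 2 — PE[1][0] acc=45, pass-E 7, pass-S 45

register = 7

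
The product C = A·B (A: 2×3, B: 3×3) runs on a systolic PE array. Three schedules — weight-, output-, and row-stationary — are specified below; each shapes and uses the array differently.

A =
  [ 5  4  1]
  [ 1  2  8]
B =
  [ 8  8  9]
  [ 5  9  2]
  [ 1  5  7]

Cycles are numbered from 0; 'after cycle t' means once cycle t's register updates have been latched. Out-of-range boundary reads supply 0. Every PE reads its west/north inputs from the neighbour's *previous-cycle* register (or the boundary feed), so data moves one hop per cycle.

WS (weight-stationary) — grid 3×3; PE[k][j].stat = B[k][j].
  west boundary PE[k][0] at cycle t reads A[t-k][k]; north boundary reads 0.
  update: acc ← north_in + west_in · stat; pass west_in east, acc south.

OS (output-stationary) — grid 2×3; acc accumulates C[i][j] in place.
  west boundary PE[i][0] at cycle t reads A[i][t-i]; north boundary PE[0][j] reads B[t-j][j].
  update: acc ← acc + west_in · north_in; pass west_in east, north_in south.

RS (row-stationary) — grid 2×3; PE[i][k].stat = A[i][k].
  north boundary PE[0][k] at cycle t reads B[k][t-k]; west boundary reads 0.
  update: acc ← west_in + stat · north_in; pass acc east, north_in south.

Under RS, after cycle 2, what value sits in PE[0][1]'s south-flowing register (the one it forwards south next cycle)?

Tracing RS — 2×3 array, target PE[0][1]:
  [0] (0,0) acc=40 (h:40 v:8)
  [0] (0,1) acc=0 (h:0 v:0)
  [1] (0,0) acc=40 (h:40 v:8)
  [1] (0,1) acc=60 (h:60 v:5)
  [2] (0,0) acc=45 (h:45 v:9)
  [2] (0,1) acc=76 (h:76 v:9)

register = 9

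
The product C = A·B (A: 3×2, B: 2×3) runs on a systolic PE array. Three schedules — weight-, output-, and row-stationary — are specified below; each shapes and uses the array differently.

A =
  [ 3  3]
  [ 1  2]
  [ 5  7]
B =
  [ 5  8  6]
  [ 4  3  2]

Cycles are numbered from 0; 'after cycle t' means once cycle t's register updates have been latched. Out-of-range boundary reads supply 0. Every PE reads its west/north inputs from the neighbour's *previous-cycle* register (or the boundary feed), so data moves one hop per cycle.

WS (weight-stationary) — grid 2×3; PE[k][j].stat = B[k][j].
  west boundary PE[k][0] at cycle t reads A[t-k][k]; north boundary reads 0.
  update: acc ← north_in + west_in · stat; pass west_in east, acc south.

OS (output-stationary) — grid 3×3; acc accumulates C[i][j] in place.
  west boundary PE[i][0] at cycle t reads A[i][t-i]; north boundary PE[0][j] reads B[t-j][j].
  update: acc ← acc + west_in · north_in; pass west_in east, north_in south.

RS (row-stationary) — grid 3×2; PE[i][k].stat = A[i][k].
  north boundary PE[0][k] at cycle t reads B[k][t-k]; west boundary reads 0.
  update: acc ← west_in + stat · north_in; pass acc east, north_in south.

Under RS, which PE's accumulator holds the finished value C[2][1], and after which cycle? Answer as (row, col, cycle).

(row, col, cycle) = (2, 1, 4)

RS — PE[2][1] is where C[2][1] collects:
  @0  [2,1]  acc 0  |  →0  ↓0
  @1  [2,1]  acc 0  |  →0  ↓0
  @2  [2,1]  acc 0  |  →0  ↓0
  @3  [2,1]  acc 53  |  →53  ↓4
  @4  [2,1]  acc 61  |  →61  ↓3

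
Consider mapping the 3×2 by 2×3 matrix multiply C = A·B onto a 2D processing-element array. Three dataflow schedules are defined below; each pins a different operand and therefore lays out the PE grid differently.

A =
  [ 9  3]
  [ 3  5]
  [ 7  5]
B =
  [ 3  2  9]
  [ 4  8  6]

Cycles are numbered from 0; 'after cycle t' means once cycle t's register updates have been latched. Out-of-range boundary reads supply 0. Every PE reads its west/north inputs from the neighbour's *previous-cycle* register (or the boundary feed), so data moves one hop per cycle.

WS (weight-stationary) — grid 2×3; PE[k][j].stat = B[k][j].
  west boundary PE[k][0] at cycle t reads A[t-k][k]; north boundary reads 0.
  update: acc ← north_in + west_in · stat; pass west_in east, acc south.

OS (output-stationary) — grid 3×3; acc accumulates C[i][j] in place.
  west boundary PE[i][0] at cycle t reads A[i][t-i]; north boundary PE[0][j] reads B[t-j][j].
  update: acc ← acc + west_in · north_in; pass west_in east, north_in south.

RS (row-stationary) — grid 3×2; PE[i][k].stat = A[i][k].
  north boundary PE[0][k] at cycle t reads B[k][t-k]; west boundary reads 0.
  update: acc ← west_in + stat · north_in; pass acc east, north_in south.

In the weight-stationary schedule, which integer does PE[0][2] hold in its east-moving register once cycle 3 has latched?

WS on a 2×3 grid — tracing PE[0][2] and its feeders:
  step 0 · PE0,1: acc=0; fwd→0 fwd↓0
  step 0 · PE0,2: acc=0; fwd→0 fwd↓0
  step 1 · PE0,1: acc=18; fwd→9 fwd↓18
  step 1 · PE0,2: acc=0; fwd→0 fwd↓0
  step 2 · PE0,1: acc=6; fwd→3 fwd↓6
  step 2 · PE0,2: acc=81; fwd→9 fwd↓81
  step 3 · PE0,1: acc=14; fwd→7 fwd↓14
  step 3 · PE0,2: acc=27; fwd→3 fwd↓27

register = 3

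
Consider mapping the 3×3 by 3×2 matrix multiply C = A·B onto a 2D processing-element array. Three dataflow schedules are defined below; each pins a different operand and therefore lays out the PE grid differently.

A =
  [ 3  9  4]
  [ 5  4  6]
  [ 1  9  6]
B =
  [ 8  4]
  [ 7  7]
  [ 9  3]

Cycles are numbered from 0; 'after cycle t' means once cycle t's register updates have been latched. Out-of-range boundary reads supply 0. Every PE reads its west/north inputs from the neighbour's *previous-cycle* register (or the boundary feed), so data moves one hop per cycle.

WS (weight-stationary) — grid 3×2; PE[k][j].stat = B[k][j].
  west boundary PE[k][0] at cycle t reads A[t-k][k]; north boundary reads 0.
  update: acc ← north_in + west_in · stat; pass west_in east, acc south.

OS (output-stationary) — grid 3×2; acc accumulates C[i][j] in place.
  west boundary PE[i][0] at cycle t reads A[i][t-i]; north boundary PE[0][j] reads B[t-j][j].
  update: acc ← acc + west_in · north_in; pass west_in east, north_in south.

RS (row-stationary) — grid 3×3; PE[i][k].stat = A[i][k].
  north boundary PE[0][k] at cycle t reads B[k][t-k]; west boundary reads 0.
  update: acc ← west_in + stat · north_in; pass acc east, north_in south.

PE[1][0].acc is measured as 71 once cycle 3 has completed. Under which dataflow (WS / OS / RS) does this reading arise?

WS (3×2 grid), PE[1][0]:
  c0 r1c0: 0 / 0 / 0
  c1 r1c0: 87 / 9 / 87
  c2 r1c0: 68 / 4 / 68
  c3 r1c0: 71 / 9 / 71
OS (3×2 grid), PE[1][0]:
  c0 r1c0: 0 / 0 / 0
  c1 r1c0: 40 / 5 / 8
  c2 r1c0: 68 / 4 / 7
  c3 r1c0: 122 / 6 / 9
RS (3×3 grid), PE[1][0]:
  c0 r1c0: 0 / 0 / 0
  c1 r1c0: 40 / 40 / 8
  c2 r1c0: 20 / 20 / 4
  c3 r1c0: 0 / 0 / 0

dataflow = WS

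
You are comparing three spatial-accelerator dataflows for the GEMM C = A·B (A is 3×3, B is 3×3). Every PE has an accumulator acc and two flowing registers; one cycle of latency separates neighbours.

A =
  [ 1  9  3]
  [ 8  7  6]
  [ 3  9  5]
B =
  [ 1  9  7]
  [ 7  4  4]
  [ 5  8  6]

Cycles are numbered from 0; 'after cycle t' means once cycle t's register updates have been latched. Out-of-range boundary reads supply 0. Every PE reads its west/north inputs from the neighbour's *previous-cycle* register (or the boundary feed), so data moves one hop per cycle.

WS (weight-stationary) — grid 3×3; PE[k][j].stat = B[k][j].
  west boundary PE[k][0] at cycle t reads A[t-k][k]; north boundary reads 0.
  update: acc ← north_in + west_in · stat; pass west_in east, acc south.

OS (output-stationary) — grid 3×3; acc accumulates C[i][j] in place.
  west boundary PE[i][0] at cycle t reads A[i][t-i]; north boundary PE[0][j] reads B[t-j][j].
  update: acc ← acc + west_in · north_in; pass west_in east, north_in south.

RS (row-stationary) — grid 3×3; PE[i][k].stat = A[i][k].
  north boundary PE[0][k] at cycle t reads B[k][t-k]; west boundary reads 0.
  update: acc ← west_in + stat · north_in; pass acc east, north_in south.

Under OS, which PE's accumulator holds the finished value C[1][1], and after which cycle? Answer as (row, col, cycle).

Under OS, C[1][1] lands at PE[1][1]:
  0: (1,1).acc=0  regs=<0,0>
  1: (1,1).acc=0  regs=<0,0>
  2: (1,1).acc=72  regs=<8,9>
  3: (1,1).acc=100  regs=<7,4>
  4: (1,1).acc=148  regs=<6,8>

(row, col, cycle) = (1, 1, 4)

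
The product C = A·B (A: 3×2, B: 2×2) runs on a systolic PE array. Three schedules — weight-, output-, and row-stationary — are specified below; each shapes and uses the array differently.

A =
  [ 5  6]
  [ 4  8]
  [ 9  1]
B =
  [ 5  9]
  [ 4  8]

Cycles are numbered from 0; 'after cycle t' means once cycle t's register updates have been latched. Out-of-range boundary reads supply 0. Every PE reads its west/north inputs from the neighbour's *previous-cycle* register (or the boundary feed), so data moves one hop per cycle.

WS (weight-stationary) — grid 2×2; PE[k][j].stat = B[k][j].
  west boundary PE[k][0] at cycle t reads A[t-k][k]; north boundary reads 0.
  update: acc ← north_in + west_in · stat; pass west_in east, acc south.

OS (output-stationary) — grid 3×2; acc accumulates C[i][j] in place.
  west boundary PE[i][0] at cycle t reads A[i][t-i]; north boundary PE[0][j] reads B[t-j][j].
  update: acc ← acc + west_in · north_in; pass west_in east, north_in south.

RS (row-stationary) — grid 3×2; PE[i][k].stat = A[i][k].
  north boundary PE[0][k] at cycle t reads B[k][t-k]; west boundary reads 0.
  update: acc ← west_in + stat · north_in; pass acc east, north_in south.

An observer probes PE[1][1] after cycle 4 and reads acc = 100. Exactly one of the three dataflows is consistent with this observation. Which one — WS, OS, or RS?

dataflow = OS

WS [2×2] PE[1][1] across cycles:
  after 0 — PE[1][1] acc=0, pass-E 0, pass-S 0
  after 1 — PE[1][1] acc=0, pass-E 0, pass-S 0
  after 2 — PE[1][1] acc=93, pass-E 6, pass-S 93
  after 3 — PE[1][1] acc=100, pass-E 8, pass-S 100
  after 4 — PE[1][1] acc=89, pass-E 1, pass-S 89
OS [3×2] PE[1][1] across cycles:
  after 0 — PE[1][1] acc=0, pass-E 0, pass-S 0
  after 1 — PE[1][1] acc=0, pass-E 0, pass-S 0
  after 2 — PE[1][1] acc=36, pass-E 4, pass-S 9
  after 3 — PE[1][1] acc=100, pass-E 8, pass-S 8
  after 4 — PE[1][1] acc=100, pass-E 0, pass-S 0
RS [3×2] PE[1][1] across cycles:
  after 0 — PE[1][1] acc=0, pass-E 0, pass-S 0
  after 1 — PE[1][1] acc=0, pass-E 0, pass-S 0
  after 2 — PE[1][1] acc=52, pass-E 52, pass-S 4
  after 3 — PE[1][1] acc=100, pass-E 100, pass-S 8
  after 4 — PE[1][1] acc=0, pass-E 0, pass-S 0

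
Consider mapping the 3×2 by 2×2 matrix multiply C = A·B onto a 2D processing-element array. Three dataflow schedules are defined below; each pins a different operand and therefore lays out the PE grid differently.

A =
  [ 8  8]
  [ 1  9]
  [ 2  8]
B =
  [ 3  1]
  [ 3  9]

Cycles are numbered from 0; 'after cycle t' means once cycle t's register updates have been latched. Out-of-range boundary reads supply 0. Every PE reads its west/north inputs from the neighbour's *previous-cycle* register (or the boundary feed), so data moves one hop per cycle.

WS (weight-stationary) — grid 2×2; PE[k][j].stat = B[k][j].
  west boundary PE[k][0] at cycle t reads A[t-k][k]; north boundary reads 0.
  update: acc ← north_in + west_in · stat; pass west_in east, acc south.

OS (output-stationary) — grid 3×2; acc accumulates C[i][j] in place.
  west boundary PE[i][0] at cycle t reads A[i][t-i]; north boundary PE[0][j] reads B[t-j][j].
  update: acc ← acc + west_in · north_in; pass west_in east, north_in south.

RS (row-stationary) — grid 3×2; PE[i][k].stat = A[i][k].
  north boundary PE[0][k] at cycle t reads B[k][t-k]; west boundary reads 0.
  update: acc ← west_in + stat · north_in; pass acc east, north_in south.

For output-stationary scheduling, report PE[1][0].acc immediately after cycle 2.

PE[1][0].acc = 30

OS on a 3×2 grid — tracing PE[1][0] and its feeders:
  @0  [0,0]  acc 24  |  →8  ↓3
  @0  [1,0]  acc 0  |  →0  ↓0
  @1  [0,0]  acc 48  |  →8  ↓3
  @1  [1,0]  acc 3  |  →1  ↓3
  @2  [0,0]  acc 48  |  →0  ↓0
  @2  [1,0]  acc 30  |  →9  ↓3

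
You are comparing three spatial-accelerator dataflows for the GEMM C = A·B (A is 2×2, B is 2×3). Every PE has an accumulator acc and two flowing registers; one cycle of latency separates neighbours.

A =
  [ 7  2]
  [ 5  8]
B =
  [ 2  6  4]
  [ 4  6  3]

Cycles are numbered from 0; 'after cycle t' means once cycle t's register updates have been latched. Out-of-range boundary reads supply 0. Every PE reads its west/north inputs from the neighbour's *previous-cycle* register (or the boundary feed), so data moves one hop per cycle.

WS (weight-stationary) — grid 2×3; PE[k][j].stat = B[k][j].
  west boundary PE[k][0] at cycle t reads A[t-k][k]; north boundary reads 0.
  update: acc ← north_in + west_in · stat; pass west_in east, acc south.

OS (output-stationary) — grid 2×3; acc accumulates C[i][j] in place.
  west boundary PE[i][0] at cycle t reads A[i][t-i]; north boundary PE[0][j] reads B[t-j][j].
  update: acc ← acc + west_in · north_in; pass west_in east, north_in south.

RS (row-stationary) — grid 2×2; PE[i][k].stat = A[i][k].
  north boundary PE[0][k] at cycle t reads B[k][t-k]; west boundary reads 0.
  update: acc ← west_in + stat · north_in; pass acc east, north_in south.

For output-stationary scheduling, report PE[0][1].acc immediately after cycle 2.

Tracing OS — 2×3 array, target PE[0][1]:
  @0  [0,0]  acc 14  |  →7  ↓2
  @0  [0,1]  acc 0  |  →0  ↓0
  @1  [0,0]  acc 22  |  →2  ↓4
  @1  [0,1]  acc 42  |  →7  ↓6
  @2  [0,0]  acc 22  |  →0  ↓0
  @2  [0,1]  acc 54  |  →2  ↓6

PE[0][1].acc = 54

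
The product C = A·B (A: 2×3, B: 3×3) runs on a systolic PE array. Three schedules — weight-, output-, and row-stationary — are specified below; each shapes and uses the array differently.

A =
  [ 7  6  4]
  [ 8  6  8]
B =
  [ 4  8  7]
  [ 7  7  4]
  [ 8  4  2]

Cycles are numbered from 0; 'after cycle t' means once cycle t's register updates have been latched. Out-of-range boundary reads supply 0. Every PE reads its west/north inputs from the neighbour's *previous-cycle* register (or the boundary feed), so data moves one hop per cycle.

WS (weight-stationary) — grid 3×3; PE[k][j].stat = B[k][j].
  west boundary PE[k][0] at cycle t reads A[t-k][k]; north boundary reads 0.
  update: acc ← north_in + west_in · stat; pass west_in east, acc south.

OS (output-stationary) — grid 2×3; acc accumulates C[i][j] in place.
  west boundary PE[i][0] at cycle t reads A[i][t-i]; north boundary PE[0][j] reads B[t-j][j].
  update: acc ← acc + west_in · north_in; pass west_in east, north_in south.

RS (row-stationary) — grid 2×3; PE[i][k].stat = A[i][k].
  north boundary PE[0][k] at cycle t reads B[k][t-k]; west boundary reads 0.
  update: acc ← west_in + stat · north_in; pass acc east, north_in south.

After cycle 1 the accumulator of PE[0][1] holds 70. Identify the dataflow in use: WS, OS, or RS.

dataflow = RS

WS [3×3] PE[0][1] across cycles:
  step 0 · PE0,1: acc=0; fwd→0 fwd↓0
  step 1 · PE0,1: acc=56; fwd→7 fwd↓56
OS [2×3] PE[0][1] across cycles:
  step 0 · PE0,1: acc=0; fwd→0 fwd↓0
  step 1 · PE0,1: acc=56; fwd→7 fwd↓8
RS [2×3] PE[0][1] across cycles:
  step 0 · PE0,1: acc=0; fwd→0 fwd↓0
  step 1 · PE0,1: acc=70; fwd→70 fwd↓7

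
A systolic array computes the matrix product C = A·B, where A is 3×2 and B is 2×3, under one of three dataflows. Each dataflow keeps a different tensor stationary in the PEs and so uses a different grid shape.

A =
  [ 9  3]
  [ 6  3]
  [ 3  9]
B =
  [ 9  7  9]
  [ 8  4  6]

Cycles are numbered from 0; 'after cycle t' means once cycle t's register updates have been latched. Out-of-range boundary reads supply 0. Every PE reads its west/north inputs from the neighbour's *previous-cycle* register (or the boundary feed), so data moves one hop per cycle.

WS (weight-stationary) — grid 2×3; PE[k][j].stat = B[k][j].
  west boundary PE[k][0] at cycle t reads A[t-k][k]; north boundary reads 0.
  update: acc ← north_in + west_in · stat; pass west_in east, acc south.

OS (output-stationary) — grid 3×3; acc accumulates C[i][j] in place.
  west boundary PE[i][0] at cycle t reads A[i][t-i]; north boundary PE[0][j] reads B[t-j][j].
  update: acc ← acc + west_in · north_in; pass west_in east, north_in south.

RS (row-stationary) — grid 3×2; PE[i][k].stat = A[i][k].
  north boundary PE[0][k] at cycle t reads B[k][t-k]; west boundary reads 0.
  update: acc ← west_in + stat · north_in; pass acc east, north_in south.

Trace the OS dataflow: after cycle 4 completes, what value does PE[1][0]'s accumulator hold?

PE[1][0].acc = 78

Tracing OS — 3×3 array, target PE[1][0]:
  c0 r0c0: 81 / 9 / 9
  c0 r1c0: 0 / 0 / 0
  c1 r0c0: 105 / 3 / 8
  c1 r1c0: 54 / 6 / 9
  c2 r0c0: 105 / 0 / 0
  c2 r1c0: 78 / 3 / 8
  c3 r0c0: 105 / 0 / 0
  c3 r1c0: 78 / 0 / 0
  c4 r0c0: 105 / 0 / 0
  c4 r1c0: 78 / 0 / 0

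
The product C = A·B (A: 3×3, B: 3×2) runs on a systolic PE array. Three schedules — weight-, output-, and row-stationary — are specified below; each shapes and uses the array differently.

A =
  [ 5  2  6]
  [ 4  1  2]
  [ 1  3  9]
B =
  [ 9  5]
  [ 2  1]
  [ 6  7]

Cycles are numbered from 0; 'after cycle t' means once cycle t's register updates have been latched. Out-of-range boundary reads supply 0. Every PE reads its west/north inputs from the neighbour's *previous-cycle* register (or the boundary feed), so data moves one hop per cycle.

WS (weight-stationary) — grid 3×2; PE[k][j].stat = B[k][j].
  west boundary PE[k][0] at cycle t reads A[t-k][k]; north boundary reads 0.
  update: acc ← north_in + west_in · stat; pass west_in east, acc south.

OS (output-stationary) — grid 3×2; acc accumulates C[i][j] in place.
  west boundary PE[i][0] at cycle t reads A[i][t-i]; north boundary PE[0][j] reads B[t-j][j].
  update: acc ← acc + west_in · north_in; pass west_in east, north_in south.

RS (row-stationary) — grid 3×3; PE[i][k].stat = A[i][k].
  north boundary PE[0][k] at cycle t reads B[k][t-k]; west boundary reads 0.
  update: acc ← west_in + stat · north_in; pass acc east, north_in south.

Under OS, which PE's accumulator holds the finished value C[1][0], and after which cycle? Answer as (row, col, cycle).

OS: C[1][0] accumulates in PE[1][0]:
  after 0 — PE[1][0] acc=0, pass-E 0, pass-S 0
  after 1 — PE[1][0] acc=36, pass-E 4, pass-S 9
  after 2 — PE[1][0] acc=38, pass-E 1, pass-S 2
  after 3 — PE[1][0] acc=50, pass-E 2, pass-S 6

(row, col, cycle) = (1, 0, 3)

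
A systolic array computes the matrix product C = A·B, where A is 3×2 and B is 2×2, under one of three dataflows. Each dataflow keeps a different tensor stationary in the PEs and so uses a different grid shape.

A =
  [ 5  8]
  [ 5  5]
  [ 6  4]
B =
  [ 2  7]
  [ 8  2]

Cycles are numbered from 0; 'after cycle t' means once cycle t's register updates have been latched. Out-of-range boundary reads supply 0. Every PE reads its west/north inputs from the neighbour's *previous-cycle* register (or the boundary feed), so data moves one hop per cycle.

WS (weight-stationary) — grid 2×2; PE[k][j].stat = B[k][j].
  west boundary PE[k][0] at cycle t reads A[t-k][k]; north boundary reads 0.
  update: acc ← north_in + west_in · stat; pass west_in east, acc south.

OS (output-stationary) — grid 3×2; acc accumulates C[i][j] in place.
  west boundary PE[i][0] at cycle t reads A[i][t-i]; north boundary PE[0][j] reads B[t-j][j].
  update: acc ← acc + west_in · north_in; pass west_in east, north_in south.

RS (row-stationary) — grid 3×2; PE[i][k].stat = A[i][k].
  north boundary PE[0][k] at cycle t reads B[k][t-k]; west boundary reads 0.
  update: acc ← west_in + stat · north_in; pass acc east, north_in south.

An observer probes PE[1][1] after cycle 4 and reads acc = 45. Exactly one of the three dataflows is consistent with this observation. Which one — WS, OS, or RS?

dataflow = OS

WS [2×2] PE[1][1] across cycles:
  t=0 PE[1][1]: acc=0 h=0 v=0
  t=1 PE[1][1]: acc=0 h=0 v=0
  t=2 PE[1][1]: acc=51 h=8 v=51
  t=3 PE[1][1]: acc=45 h=5 v=45
  t=4 PE[1][1]: acc=50 h=4 v=50
OS [3×2] PE[1][1] across cycles:
  t=0 PE[1][1]: acc=0 h=0 v=0
  t=1 PE[1][1]: acc=0 h=0 v=0
  t=2 PE[1][1]: acc=35 h=5 v=7
  t=3 PE[1][1]: acc=45 h=5 v=2
  t=4 PE[1][1]: acc=45 h=0 v=0
RS [3×2] PE[1][1] across cycles:
  t=0 PE[1][1]: acc=0 h=0 v=0
  t=1 PE[1][1]: acc=0 h=0 v=0
  t=2 PE[1][1]: acc=50 h=50 v=8
  t=3 PE[1][1]: acc=45 h=45 v=2
  t=4 PE[1][1]: acc=0 h=0 v=0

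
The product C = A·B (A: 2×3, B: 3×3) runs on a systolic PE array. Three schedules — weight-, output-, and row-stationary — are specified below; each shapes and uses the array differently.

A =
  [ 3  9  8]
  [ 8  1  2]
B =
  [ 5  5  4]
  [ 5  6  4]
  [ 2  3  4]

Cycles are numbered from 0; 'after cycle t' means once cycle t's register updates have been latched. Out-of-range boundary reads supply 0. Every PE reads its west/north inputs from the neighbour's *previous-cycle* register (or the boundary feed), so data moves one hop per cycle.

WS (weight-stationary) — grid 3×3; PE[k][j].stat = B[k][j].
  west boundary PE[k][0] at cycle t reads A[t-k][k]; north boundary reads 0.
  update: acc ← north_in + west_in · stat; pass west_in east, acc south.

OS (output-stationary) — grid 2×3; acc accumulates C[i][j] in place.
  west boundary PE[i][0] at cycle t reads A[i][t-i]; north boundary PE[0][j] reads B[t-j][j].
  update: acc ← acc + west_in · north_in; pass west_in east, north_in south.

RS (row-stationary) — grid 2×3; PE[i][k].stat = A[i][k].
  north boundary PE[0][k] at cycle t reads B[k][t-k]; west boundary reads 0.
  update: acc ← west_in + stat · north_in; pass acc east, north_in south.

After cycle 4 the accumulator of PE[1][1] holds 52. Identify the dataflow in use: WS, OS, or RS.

— WS: 3×3; PE[1][1] trace:
  @0  [1,1]  acc 0  |  →0  ↓0
  @1  [1,1]  acc 0  |  →0  ↓0
  @2  [1,1]  acc 69  |  →9  ↓69
  @3  [1,1]  acc 46  |  →1  ↓46
  @4  [1,1]  acc 0  |  →0  ↓0
— OS: 2×3; PE[1][1] trace:
  @0  [1,1]  acc 0  |  →0  ↓0
  @1  [1,1]  acc 0  |  →0  ↓0
  @2  [1,1]  acc 40  |  →8  ↓5
  @3  [1,1]  acc 46  |  →1  ↓6
  @4  [1,1]  acc 52  |  →2  ↓3
— RS: 2×3; PE[1][1] trace:
  @0  [1,1]  acc 0  |  →0  ↓0
  @1  [1,1]  acc 0  |  →0  ↓0
  @2  [1,1]  acc 45  |  →45  ↓5
  @3  [1,1]  acc 46  |  →46  ↓6
  @4  [1,1]  acc 36  |  →36  ↓4

dataflow = OS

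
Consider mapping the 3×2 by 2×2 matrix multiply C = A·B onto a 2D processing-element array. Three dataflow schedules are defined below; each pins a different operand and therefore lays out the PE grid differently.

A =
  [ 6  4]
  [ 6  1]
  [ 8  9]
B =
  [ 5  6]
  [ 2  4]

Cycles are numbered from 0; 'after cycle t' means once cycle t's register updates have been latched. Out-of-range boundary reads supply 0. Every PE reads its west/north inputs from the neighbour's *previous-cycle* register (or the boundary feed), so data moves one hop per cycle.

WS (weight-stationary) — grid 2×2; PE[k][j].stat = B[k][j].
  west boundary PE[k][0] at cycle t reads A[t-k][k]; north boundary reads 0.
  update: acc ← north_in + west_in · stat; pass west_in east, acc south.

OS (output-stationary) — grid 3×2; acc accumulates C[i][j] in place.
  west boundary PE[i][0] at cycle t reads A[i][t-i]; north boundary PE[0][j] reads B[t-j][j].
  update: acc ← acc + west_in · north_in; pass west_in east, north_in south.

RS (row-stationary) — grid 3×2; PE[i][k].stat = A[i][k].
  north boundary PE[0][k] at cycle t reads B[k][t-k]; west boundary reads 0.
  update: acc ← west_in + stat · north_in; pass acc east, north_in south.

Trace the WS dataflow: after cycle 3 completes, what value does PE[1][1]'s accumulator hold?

PE[1][1].acc = 40

WS 2×2: PE[1][1] cycle-by-cycle (with neighbour feeds):
  t=0 PE[0][1]: acc=0 h=0 v=0
  t=0 PE[1][0]: acc=0 h=0 v=0
  t=0 PE[1][1]: acc=0 h=0 v=0
  t=1 PE[0][1]: acc=36 h=6 v=36
  t=1 PE[1][0]: acc=38 h=4 v=38
  t=1 PE[1][1]: acc=0 h=0 v=0
  t=2 PE[0][1]: acc=36 h=6 v=36
  t=2 PE[1][0]: acc=32 h=1 v=32
  t=2 PE[1][1]: acc=52 h=4 v=52
  t=3 PE[0][1]: acc=48 h=8 v=48
  t=3 PE[1][0]: acc=58 h=9 v=58
  t=3 PE[1][1]: acc=40 h=1 v=40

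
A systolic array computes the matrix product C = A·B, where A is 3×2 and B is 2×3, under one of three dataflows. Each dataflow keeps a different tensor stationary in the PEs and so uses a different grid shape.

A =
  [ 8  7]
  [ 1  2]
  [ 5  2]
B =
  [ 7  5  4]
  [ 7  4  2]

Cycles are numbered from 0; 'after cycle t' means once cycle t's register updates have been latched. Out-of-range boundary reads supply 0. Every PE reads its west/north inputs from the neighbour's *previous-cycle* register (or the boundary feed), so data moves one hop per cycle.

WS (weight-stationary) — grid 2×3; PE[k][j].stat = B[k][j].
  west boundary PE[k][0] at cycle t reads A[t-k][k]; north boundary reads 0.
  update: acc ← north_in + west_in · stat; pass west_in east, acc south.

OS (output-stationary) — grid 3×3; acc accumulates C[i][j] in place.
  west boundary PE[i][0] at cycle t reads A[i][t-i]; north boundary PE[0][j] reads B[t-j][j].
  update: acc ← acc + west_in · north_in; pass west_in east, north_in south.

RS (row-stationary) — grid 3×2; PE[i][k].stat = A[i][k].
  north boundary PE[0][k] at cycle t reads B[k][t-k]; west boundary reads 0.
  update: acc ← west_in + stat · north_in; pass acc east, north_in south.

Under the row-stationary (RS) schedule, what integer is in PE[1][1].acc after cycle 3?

RS (3×2). Following PE[1][1] plus its west/north inputs:
  [0] (0,1) acc=0 (h:0 v:0)
  [0] (1,0) acc=0 (h:0 v:0)
  [0] (1,1) acc=0 (h:0 v:0)
  [1] (0,1) acc=105 (h:105 v:7)
  [1] (1,0) acc=7 (h:7 v:7)
  [1] (1,1) acc=0 (h:0 v:0)
  [2] (0,1) acc=68 (h:68 v:4)
  [2] (1,0) acc=5 (h:5 v:5)
  [2] (1,1) acc=21 (h:21 v:7)
  [3] (0,1) acc=46 (h:46 v:2)
  [3] (1,0) acc=4 (h:4 v:4)
  [3] (1,1) acc=13 (h:13 v:4)

PE[1][1].acc = 13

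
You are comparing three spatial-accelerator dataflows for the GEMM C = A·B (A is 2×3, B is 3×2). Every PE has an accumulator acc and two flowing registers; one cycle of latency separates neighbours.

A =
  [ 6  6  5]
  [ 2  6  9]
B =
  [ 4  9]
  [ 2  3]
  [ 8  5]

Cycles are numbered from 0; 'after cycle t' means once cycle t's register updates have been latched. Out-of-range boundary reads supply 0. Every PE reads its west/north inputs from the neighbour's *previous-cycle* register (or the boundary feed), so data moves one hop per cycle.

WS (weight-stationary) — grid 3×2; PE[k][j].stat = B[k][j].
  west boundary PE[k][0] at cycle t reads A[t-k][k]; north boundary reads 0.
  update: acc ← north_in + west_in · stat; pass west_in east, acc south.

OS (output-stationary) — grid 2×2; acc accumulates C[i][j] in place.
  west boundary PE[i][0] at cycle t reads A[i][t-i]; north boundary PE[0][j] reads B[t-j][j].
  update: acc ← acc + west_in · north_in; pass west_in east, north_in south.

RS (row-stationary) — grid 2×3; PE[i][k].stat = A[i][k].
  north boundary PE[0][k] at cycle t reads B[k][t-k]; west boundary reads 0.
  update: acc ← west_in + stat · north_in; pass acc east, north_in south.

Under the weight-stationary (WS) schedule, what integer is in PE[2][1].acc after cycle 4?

WS (3×2). Following PE[2][1] plus its west/north inputs:
  [0] (1,1) acc=0 (h:0 v:0)
  [0] (2,0) acc=0 (h:0 v:0)
  [0] (2,1) acc=0 (h:0 v:0)
  [1] (1,1) acc=0 (h:0 v:0)
  [1] (2,0) acc=0 (h:0 v:0)
  [1] (2,1) acc=0 (h:0 v:0)
  [2] (1,1) acc=72 (h:6 v:72)
  [2] (2,0) acc=76 (h:5 v:76)
  [2] (2,1) acc=0 (h:0 v:0)
  [3] (1,1) acc=36 (h:6 v:36)
  [3] (2,0) acc=92 (h:9 v:92)
  [3] (2,1) acc=97 (h:5 v:97)
  [4] (1,1) acc=0 (h:0 v:0)
  [4] (2,0) acc=0 (h:0 v:0)
  [4] (2,1) acc=81 (h:9 v:81)

PE[2][1].acc = 81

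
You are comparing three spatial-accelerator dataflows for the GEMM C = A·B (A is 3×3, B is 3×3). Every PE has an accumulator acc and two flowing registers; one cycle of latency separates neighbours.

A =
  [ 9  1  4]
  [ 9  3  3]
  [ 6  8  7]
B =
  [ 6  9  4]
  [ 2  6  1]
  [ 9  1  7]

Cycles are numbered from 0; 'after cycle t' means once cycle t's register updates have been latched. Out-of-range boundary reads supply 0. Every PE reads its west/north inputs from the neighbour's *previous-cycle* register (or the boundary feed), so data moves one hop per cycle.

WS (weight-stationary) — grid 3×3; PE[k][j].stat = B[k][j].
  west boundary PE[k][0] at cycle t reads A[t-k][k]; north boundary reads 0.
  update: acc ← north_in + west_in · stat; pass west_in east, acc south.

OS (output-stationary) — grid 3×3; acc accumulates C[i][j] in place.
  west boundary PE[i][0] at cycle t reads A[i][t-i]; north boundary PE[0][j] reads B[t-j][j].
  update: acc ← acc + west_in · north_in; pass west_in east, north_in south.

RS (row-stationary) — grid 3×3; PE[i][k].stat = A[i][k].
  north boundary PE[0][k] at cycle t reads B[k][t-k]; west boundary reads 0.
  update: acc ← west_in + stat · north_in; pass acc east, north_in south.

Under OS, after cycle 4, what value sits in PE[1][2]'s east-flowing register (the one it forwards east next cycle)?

OS 3×3: PE[1][2] cycle-by-cycle (with neighbour feeds):
  t=0 PE[0][2]: acc=0 h=0 v=0
  t=0 PE[1][1]: acc=0 h=0 v=0
  t=0 PE[1][2]: acc=0 h=0 v=0
  t=1 PE[0][2]: acc=0 h=0 v=0
  t=1 PE[1][1]: acc=0 h=0 v=0
  t=1 PE[1][2]: acc=0 h=0 v=0
  t=2 PE[0][2]: acc=36 h=9 v=4
  t=2 PE[1][1]: acc=81 h=9 v=9
  t=2 PE[1][2]: acc=0 h=0 v=0
  t=3 PE[0][2]: acc=37 h=1 v=1
  t=3 PE[1][1]: acc=99 h=3 v=6
  t=3 PE[1][2]: acc=36 h=9 v=4
  t=4 PE[0][2]: acc=65 h=4 v=7
  t=4 PE[1][1]: acc=102 h=3 v=1
  t=4 PE[1][2]: acc=39 h=3 v=1

register = 3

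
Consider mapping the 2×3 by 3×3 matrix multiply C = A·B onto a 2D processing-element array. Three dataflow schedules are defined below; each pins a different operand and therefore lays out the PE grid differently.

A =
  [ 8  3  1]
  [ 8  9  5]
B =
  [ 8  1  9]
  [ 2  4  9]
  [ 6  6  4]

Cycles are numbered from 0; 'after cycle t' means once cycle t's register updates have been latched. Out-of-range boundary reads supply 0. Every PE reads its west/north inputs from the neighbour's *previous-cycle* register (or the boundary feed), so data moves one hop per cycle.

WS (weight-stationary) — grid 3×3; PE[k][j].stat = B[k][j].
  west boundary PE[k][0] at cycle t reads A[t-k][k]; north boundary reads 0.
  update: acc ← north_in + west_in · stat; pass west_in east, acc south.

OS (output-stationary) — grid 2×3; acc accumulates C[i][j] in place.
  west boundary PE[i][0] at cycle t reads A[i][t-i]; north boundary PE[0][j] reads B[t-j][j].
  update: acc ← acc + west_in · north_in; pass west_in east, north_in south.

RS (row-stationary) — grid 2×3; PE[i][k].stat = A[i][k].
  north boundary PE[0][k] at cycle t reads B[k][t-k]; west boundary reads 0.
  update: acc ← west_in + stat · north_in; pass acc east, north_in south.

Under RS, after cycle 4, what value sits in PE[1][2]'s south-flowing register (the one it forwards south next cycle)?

register = 6

RS on a 2×3 grid — tracing PE[1][2] and its feeders:
  cycle 0: PE[0][2] → acc 0, east 0, south 0
  cycle 0: PE[1][1] → acc 0, east 0, south 0
  cycle 0: PE[1][2] → acc 0, east 0, south 0
  cycle 1: PE[0][2] → acc 0, east 0, south 0
  cycle 1: PE[1][1] → acc 0, east 0, south 0
  cycle 1: PE[1][2] → acc 0, east 0, south 0
  cycle 2: PE[0][2] → acc 76, east 76, south 6
  cycle 2: PE[1][1] → acc 82, east 82, south 2
  cycle 2: PE[1][2] → acc 0, east 0, south 0
  cycle 3: PE[0][2] → acc 26, east 26, south 6
  cycle 3: PE[1][1] → acc 44, east 44, south 4
  cycle 3: PE[1][2] → acc 112, east 112, south 6
  cycle 4: PE[0][2] → acc 103, east 103, south 4
  cycle 4: PE[1][1] → acc 153, east 153, south 9
  cycle 4: PE[1][2] → acc 74, east 74, south 6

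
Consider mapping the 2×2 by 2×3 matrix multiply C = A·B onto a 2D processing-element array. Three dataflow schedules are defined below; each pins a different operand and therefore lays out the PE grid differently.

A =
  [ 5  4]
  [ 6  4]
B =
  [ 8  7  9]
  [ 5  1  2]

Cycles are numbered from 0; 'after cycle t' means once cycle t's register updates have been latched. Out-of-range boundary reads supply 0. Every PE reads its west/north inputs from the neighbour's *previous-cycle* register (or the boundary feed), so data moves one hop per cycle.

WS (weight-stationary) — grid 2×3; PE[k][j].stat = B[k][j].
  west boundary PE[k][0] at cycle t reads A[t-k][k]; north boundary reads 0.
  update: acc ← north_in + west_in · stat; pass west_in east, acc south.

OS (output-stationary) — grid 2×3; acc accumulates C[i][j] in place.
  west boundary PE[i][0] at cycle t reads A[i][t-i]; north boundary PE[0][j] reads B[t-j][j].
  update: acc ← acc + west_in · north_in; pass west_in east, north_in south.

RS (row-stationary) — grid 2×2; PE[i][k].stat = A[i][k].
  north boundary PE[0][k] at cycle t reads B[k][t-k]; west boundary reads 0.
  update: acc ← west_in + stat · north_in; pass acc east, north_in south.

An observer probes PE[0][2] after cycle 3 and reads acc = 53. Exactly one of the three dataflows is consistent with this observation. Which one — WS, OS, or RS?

WS (2×3 grid), PE[0][2]:
  0: (0,2).acc=0  regs=<0,0>
  1: (0,2).acc=0  regs=<0,0>
  2: (0,2).acc=45  regs=<5,45>
  3: (0,2).acc=54  regs=<6,54>
OS (2×3 grid), PE[0][2]:
  0: (0,2).acc=0  regs=<0,0>
  1: (0,2).acc=0  regs=<0,0>
  2: (0,2).acc=45  regs=<5,9>
  3: (0,2).acc=53  regs=<4,2>
RS: PE[0][2] is outside its 2×2 grid.

dataflow = OS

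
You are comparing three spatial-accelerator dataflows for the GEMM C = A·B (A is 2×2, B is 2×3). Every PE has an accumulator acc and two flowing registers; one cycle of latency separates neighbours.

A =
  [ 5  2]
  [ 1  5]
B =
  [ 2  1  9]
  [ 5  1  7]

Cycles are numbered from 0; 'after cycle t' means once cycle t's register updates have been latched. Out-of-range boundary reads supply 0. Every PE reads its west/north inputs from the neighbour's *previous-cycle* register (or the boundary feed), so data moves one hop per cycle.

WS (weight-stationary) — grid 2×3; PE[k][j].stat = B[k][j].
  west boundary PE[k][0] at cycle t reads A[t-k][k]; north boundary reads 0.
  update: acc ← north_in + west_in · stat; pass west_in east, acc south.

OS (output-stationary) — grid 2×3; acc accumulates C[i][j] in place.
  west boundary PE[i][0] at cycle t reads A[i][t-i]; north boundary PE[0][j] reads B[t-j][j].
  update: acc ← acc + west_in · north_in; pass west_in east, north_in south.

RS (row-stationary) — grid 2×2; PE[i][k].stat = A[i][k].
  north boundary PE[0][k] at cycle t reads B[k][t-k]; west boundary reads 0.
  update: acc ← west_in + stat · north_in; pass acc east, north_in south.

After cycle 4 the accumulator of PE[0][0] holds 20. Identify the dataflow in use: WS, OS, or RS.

WS (2×3 grid), PE[0][0]:
  t=0 PE[0][0]: acc=10 h=5 v=10
  t=1 PE[0][0]: acc=2 h=1 v=2
  t=2 PE[0][0]: acc=0 h=0 v=0
  t=3 PE[0][0]: acc=0 h=0 v=0
  t=4 PE[0][0]: acc=0 h=0 v=0
OS (2×3 grid), PE[0][0]:
  t=0 PE[0][0]: acc=10 h=5 v=2
  t=1 PE[0][0]: acc=20 h=2 v=5
  t=2 PE[0][0]: acc=20 h=0 v=0
  t=3 PE[0][0]: acc=20 h=0 v=0
  t=4 PE[0][0]: acc=20 h=0 v=0
RS (2×2 grid), PE[0][0]:
  t=0 PE[0][0]: acc=10 h=10 v=2
  t=1 PE[0][0]: acc=5 h=5 v=1
  t=2 PE[0][0]: acc=45 h=45 v=9
  t=3 PE[0][0]: acc=0 h=0 v=0
  t=4 PE[0][0]: acc=0 h=0 v=0

dataflow = OS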